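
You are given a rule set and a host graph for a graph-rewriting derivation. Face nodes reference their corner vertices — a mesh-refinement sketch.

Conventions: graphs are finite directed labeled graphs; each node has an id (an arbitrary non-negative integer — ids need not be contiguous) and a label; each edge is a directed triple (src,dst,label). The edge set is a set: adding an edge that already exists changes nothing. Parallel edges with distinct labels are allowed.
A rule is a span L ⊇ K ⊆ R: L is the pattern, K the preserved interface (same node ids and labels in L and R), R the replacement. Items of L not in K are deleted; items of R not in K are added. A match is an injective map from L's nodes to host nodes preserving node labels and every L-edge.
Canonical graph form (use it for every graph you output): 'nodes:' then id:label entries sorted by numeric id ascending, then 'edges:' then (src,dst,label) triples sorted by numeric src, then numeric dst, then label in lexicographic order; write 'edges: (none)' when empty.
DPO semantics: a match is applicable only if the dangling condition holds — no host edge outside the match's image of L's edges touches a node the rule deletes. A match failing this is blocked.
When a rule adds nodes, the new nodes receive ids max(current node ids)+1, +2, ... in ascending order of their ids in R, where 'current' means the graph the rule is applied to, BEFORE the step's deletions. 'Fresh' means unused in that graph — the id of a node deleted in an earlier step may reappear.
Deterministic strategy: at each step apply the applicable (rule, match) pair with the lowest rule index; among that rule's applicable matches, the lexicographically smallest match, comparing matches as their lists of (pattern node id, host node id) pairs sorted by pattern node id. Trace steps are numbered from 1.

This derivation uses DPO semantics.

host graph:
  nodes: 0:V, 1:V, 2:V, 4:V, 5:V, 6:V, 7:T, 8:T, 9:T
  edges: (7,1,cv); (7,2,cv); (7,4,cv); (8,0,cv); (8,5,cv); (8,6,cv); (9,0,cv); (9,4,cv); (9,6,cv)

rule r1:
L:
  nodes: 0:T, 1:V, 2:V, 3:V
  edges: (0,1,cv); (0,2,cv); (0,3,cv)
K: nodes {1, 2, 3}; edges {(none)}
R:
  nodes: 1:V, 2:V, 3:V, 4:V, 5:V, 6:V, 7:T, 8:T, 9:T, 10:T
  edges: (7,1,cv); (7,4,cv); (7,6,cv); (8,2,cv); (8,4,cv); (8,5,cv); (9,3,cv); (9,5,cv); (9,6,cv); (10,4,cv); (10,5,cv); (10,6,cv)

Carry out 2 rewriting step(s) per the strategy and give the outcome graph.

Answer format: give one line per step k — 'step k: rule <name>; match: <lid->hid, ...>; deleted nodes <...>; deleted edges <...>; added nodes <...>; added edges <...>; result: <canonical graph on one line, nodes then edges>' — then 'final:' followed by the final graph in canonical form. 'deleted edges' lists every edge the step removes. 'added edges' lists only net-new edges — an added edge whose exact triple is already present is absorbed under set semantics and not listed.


step 1: rule r1; match: 0->7, 1->1, 2->2, 3->4; deleted nodes 7; deleted edges (7,1,cv); (7,2,cv); (7,4,cv); added nodes 10, 11, 12, 13, 14, 15, 16; added edges (13,1,cv); (13,10,cv); (13,12,cv); (14,2,cv); (14,10,cv); (14,11,cv); (15,4,cv); (15,11,cv); (15,12,cv); (16,10,cv); (16,11,cv); (16,12,cv); result: nodes: 0:V, 1:V, 2:V, 4:V, 5:V, 6:V, 8:T, 9:T, 10:V, 11:V, 12:V, 13:T, 14:T, 15:T, 16:T edges: (8,0,cv); (8,5,cv); (8,6,cv); (9,0,cv); (9,4,cv); (9,6,cv); (13,1,cv); (13,10,cv); (13,12,cv); (14,2,cv); (14,10,cv); (14,11,cv); (15,4,cv); (15,11,cv); (15,12,cv); (16,10,cv); (16,11,cv); (16,12,cv)
step 2: rule r1; match: 0->8, 1->0, 2->5, 3->6; deleted nodes 8; deleted edges (8,0,cv); (8,5,cv); (8,6,cv); added nodes 17, 18, 19, 20, 21, 22, 23; added edges (20,0,cv); (20,17,cv); (20,19,cv); (21,5,cv); (21,17,cv); (21,18,cv); (22,6,cv); (22,18,cv); (22,19,cv); (23,17,cv); (23,18,cv); (23,19,cv); result: nodes: 0:V, 1:V, 2:V, 4:V, 5:V, 6:V, 9:T, 10:V, 11:V, 12:V, 13:T, 14:T, 15:T, 16:T, 17:V, 18:V, 19:V, 20:T, 21:T, 22:T, 23:T edges: (9,0,cv); (9,4,cv); (9,6,cv); (13,1,cv); (13,10,cv); (13,12,cv); (14,2,cv); (14,10,cv); (14,11,cv); (15,4,cv); (15,11,cv); (15,12,cv); (16,10,cv); (16,11,cv); (16,12,cv); (20,0,cv); (20,17,cv); (20,19,cv); (21,5,cv); (21,17,cv); (21,18,cv); (22,6,cv); (22,18,cv); (22,19,cv); (23,17,cv); (23,18,cv); (23,19,cv)
final:
nodes: 0:V, 1:V, 2:V, 4:V, 5:V, 6:V, 9:T, 10:V, 11:V, 12:V, 13:T, 14:T, 15:T, 16:T, 17:V, 18:V, 19:V, 20:T, 21:T, 22:T, 23:T
edges: (9,0,cv); (9,4,cv); (9,6,cv); (13,1,cv); (13,10,cv); (13,12,cv); (14,2,cv); (14,10,cv); (14,11,cv); (15,4,cv); (15,11,cv); (15,12,cv); (16,10,cv); (16,11,cv); (16,12,cv); (20,0,cv); (20,17,cv); (20,19,cv); (21,5,cv); (21,17,cv); (21,18,cv); (22,6,cv); (22,18,cv); (22,19,cv); (23,17,cv); (23,18,cv); (23,19,cv)


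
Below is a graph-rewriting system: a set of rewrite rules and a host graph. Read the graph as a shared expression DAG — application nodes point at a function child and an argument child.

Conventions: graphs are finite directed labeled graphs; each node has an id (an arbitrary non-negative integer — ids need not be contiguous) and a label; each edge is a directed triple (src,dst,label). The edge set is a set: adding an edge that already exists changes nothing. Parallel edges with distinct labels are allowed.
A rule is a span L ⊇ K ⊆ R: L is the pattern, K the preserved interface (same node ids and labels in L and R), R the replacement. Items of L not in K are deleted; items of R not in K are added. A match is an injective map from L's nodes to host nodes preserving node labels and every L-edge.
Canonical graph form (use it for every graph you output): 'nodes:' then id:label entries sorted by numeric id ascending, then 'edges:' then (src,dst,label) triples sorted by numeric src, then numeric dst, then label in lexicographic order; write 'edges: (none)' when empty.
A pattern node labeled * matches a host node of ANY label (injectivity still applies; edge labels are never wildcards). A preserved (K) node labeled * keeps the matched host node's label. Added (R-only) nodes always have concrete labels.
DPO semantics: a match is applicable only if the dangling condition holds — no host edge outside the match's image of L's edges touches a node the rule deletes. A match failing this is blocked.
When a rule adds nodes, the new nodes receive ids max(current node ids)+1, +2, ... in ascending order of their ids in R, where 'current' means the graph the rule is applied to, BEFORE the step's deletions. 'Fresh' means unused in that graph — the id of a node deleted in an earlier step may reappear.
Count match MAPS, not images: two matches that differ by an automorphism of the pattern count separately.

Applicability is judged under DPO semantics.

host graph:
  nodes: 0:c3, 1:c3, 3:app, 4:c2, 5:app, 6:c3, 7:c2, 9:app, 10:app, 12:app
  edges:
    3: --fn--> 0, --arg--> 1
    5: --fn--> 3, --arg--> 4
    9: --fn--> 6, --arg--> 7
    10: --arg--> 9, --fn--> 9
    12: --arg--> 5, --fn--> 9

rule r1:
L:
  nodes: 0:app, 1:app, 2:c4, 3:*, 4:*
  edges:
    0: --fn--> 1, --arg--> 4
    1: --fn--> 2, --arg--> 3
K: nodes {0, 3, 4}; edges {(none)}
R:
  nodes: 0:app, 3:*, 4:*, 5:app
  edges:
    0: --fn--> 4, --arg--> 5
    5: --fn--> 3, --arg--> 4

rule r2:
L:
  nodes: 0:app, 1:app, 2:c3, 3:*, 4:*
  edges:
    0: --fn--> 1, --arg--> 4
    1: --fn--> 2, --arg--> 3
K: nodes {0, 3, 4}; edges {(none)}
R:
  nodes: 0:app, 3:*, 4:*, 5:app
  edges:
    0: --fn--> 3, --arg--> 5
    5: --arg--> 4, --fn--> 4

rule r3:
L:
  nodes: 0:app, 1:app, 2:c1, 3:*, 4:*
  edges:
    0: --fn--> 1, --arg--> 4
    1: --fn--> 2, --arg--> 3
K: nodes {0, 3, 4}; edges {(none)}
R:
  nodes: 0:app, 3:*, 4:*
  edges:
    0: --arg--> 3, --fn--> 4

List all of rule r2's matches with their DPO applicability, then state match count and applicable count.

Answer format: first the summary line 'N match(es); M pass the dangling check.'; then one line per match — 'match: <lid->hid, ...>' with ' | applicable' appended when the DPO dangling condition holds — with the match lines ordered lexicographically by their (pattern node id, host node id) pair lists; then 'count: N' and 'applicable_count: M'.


2 match(es); 1 pass the dangling check.
match: 0->5, 1->3, 2->0, 3->1, 4->4 | applicable
match: 0->12, 1->9, 2->6, 3->7, 4->5
count: 2
applicable_count: 1


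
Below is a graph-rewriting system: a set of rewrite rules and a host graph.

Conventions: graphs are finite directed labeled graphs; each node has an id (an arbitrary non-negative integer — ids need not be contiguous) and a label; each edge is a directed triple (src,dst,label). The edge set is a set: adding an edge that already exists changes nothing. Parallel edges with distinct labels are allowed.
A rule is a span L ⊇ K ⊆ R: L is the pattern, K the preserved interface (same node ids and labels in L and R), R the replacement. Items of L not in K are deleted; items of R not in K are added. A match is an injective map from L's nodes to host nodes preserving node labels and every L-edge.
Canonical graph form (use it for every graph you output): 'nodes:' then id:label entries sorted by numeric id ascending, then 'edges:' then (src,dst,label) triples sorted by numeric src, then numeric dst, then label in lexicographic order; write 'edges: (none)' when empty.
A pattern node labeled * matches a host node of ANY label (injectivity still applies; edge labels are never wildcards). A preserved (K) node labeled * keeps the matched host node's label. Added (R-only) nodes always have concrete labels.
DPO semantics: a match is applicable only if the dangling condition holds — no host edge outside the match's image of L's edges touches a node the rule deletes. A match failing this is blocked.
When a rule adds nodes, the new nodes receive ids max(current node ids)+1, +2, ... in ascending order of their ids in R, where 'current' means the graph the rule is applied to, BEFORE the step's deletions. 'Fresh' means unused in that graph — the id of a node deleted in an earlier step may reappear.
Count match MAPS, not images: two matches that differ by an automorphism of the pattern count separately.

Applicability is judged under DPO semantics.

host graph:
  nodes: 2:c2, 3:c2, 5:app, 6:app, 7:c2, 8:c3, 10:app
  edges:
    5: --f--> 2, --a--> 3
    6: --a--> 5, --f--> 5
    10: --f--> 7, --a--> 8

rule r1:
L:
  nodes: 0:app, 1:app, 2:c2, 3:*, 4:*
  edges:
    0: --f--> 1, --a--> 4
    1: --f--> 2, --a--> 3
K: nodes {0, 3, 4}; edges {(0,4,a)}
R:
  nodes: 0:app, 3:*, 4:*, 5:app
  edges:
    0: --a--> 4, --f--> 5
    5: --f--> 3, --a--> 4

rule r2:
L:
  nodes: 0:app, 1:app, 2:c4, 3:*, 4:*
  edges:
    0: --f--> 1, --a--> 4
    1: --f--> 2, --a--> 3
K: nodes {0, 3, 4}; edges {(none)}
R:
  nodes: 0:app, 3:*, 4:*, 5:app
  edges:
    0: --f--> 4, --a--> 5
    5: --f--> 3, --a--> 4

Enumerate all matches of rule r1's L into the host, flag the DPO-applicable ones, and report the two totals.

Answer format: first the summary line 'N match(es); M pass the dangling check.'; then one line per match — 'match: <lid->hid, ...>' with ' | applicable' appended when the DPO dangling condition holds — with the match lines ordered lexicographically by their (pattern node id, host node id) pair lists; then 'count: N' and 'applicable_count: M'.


0 match(es); 0 pass the dangling check.
count: 0
applicable_count: 0


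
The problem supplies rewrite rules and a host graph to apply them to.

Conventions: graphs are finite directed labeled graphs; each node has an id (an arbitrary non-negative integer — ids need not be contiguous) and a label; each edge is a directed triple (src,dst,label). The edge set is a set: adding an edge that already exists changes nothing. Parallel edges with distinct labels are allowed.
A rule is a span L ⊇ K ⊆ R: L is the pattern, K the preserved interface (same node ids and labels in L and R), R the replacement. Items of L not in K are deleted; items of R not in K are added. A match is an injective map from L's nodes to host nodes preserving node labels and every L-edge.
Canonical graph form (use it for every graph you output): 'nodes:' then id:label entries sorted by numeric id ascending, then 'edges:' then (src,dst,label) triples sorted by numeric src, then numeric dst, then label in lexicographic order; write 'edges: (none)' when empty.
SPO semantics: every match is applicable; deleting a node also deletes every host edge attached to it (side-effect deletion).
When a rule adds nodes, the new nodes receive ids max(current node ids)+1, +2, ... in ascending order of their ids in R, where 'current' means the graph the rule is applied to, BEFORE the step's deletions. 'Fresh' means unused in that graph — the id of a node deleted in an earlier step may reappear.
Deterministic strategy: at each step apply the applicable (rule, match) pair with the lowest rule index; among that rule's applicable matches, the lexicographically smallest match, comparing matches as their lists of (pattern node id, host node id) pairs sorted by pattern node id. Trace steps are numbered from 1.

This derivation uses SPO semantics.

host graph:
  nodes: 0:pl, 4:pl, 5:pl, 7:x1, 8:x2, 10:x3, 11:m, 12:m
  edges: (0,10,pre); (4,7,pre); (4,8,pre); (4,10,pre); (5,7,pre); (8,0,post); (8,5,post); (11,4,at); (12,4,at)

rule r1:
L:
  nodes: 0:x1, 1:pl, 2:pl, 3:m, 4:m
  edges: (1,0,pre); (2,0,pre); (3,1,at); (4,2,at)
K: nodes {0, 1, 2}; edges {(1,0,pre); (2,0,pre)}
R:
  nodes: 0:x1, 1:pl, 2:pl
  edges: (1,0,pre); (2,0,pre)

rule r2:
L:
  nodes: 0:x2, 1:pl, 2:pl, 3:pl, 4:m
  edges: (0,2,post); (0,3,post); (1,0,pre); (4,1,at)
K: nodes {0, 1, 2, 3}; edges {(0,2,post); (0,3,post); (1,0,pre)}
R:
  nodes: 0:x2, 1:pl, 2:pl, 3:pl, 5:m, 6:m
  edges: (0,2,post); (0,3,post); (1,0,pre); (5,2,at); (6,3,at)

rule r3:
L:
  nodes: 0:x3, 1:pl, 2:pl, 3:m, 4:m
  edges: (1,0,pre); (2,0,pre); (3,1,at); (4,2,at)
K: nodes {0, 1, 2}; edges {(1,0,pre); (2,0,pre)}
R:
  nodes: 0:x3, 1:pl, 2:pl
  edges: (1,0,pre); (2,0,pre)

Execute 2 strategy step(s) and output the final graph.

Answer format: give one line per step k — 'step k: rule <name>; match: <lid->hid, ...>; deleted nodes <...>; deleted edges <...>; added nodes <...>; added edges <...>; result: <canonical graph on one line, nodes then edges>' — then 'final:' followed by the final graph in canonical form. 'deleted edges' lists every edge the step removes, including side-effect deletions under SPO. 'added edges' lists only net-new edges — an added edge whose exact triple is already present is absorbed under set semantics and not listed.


step 1: rule r2; match: 0->8, 1->4, 2->0, 3->5, 4->11; deleted nodes 11; deleted edges (11,4,at); added nodes 13, 14; added edges (13,0,at); (14,5,at); result: nodes: 0:pl, 4:pl, 5:pl, 7:x1, 8:x2, 10:x3, 12:m, 13:m, 14:m edges: (0,10,pre); (4,7,pre); (4,8,pre); (4,10,pre); (5,7,pre); (8,0,post); (8,5,post); (12,4,at); (13,0,at); (14,5,at)
step 2: rule r1; match: 0->7, 1->4, 2->5, 3->12, 4->14; deleted nodes 12, 14; deleted edges (12,4,at); (14,5,at); added nodes (none); added edges (none); result: nodes: 0:pl, 4:pl, 5:pl, 7:x1, 8:x2, 10:x3, 13:m edges: (0,10,pre); (4,7,pre); (4,8,pre); (4,10,pre); (5,7,pre); (8,0,post); (8,5,post); (13,0,at)
final:
nodes: 0:pl, 4:pl, 5:pl, 7:x1, 8:x2, 10:x3, 13:m
edges: (0,10,pre); (4,7,pre); (4,8,pre); (4,10,pre); (5,7,pre); (8,0,post); (8,5,post); (13,0,at)


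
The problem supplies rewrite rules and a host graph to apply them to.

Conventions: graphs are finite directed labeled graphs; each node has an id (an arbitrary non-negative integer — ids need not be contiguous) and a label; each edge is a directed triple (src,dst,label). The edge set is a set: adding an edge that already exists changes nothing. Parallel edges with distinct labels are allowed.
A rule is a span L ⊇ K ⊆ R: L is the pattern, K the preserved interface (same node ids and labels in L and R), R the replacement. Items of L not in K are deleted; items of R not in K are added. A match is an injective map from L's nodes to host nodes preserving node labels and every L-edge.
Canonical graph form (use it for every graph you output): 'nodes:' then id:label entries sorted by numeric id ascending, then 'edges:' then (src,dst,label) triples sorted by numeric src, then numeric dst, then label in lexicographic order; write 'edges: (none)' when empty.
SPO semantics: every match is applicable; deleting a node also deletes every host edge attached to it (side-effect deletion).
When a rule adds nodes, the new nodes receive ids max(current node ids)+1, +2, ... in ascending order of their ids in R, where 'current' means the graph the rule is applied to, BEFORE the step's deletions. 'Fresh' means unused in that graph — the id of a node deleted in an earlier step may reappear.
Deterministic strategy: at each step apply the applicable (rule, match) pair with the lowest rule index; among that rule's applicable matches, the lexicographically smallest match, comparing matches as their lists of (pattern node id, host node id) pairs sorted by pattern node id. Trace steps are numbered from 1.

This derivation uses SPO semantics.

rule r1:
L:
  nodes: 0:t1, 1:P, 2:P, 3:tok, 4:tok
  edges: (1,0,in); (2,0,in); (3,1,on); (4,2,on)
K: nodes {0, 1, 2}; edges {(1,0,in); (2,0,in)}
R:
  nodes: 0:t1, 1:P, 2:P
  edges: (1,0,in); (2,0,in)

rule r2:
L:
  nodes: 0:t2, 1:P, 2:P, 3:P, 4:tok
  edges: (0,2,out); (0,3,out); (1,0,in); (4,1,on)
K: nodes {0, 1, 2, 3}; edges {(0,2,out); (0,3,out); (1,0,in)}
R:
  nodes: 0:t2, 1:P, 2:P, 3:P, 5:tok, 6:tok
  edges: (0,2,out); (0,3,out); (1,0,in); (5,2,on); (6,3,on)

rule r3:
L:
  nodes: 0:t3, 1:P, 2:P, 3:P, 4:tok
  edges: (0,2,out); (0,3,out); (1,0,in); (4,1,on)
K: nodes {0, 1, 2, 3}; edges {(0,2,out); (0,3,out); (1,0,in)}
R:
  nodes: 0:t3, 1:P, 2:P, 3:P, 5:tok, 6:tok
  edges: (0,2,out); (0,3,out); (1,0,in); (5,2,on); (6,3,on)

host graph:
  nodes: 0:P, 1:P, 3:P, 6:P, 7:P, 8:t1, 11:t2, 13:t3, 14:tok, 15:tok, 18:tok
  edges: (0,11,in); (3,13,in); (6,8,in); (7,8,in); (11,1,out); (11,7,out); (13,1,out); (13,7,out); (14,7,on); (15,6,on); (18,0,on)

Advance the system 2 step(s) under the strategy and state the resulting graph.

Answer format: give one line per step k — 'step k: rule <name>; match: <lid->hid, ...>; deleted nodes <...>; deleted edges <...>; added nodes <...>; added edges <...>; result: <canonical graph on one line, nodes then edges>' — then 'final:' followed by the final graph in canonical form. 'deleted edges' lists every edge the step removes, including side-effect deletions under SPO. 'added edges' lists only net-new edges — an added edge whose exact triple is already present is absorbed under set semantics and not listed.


step 1: rule r1; match: 0->8, 1->6, 2->7, 3->15, 4->14; deleted nodes 14, 15; deleted edges (14,7,on); (15,6,on); added nodes (none); added edges (none); result: nodes: 0:P, 1:P, 3:P, 6:P, 7:P, 8:t1, 11:t2, 13:t3, 18:tok edges: (0,11,in); (3,13,in); (6,8,in); (7,8,in); (11,1,out); (11,7,out); (13,1,out); (13,7,out); (18,0,on)
step 2: rule r2; match: 0->11, 1->0, 2->1, 3->7, 4->18; deleted nodes 18; deleted edges (18,0,on); added nodes 19, 20; added edges (19,1,on); (20,7,on); result: nodes: 0:P, 1:P, 3:P, 6:P, 7:P, 8:t1, 11:t2, 13:t3, 19:tok, 20:tok edges: (0,11,in); (3,13,in); (6,8,in); (7,8,in); (11,1,out); (11,7,out); (13,1,out); (13,7,out); (19,1,on); (20,7,on)
final:
nodes: 0:P, 1:P, 3:P, 6:P, 7:P, 8:t1, 11:t2, 13:t3, 19:tok, 20:tok
edges: (0,11,in); (3,13,in); (6,8,in); (7,8,in); (11,1,out); (11,7,out); (13,1,out); (13,7,out); (19,1,on); (20,7,on)


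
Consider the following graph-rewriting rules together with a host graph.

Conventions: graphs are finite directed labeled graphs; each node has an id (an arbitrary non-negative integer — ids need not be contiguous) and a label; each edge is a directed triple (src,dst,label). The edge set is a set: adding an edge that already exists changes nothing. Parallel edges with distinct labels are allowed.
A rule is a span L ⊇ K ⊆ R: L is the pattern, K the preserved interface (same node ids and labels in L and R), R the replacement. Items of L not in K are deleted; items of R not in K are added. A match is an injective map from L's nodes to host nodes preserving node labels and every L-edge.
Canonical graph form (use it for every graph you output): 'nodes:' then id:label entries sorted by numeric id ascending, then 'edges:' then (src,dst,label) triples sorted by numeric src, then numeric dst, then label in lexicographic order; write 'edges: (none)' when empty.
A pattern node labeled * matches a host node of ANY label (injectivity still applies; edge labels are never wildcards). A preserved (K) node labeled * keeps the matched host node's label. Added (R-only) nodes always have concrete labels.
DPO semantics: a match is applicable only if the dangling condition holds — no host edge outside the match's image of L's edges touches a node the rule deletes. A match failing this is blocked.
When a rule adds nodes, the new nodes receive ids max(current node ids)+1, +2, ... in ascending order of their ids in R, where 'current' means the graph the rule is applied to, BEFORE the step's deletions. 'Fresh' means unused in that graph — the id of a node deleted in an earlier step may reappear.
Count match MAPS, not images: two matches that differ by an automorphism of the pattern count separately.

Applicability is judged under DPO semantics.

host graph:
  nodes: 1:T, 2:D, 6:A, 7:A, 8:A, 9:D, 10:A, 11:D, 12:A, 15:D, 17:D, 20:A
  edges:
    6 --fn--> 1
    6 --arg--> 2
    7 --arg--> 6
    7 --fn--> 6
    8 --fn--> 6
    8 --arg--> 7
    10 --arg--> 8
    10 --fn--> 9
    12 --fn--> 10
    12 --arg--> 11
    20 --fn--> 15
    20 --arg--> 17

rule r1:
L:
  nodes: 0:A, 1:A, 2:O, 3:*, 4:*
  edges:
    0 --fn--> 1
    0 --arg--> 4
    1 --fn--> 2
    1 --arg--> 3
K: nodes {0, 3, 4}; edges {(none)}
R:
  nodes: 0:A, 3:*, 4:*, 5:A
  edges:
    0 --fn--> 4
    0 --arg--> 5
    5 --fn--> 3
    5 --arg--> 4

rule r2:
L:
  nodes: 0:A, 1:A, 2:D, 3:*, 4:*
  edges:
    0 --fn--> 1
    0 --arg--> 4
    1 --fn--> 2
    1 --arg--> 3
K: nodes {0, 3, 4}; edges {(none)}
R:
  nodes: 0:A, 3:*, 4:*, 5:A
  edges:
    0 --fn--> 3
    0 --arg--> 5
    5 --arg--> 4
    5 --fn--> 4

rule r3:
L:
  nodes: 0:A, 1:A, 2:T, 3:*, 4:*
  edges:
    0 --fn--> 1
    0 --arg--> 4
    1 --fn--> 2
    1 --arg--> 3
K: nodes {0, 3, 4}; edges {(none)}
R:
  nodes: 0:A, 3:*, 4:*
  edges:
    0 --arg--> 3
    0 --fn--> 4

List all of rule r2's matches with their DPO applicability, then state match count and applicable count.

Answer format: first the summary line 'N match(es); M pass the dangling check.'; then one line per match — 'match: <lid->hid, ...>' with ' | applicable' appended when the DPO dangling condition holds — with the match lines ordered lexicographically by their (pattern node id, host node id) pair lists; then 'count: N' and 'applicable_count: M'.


1 match(es); 1 pass the dangling check.
match: 0->12, 1->10, 2->9, 3->8, 4->11 | applicable
count: 1
applicable_count: 1


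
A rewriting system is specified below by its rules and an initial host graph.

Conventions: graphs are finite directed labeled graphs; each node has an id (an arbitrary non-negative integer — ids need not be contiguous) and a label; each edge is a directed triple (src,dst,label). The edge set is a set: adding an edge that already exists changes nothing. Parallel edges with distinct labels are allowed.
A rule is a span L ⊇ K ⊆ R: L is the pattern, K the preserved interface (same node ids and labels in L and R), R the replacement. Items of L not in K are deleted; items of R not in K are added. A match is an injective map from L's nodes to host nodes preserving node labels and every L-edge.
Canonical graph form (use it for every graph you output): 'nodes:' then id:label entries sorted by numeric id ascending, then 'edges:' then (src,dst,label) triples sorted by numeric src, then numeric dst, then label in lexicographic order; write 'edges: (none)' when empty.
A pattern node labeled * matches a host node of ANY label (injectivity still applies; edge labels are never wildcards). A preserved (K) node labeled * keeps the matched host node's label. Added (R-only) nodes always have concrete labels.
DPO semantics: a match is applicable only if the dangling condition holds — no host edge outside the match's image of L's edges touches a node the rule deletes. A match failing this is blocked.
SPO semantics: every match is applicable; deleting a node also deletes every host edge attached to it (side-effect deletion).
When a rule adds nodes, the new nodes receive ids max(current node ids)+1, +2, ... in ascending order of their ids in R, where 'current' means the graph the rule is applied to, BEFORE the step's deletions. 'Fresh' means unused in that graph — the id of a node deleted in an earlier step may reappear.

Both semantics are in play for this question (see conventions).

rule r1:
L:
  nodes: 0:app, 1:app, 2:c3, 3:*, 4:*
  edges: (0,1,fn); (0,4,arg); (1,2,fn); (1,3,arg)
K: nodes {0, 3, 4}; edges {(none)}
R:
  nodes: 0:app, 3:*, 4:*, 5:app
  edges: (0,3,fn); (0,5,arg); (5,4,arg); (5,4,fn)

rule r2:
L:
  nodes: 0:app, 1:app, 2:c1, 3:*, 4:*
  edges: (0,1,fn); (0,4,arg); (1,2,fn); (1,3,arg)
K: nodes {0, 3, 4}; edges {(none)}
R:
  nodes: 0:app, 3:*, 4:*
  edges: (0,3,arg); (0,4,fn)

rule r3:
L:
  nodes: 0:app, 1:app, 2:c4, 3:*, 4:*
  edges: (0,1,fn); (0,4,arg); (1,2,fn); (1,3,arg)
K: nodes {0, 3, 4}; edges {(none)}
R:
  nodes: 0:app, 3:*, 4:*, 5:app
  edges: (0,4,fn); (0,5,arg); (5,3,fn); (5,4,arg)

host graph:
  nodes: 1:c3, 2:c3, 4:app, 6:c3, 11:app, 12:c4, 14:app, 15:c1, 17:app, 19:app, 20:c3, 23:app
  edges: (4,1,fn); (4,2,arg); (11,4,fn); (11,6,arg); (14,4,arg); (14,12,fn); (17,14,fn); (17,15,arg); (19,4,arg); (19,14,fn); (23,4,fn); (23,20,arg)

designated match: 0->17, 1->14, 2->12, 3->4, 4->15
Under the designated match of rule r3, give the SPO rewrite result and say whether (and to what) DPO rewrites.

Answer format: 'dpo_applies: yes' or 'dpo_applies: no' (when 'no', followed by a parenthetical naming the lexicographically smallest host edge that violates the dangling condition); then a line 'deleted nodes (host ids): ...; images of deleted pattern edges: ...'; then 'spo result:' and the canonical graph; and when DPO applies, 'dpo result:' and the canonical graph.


dpo_applies: no
(the rule deletes node 14, which keeps host edge (19,14,fn) outside the match image — the dangling condition fails, DPO blocks; SPO proceeds and side-deletes such edges)
deleted nodes (host ids): 12, 14; images of deleted pattern edges: (14,4,arg); (14,12,fn); (17,14,fn); (17,15,arg)
spo result:
nodes: 1:c3, 2:c3, 4:app, 6:c3, 11:app, 15:c1, 17:app, 19:app, 20:c3, 23:app, 24:app
edges: (4,1,fn); (4,2,arg); (11,4,fn); (11,6,arg); (17,15,fn); (17,24,arg); (19,4,arg); (23,4,fn); (23,20,arg); (24,4,fn); (24,15,arg)


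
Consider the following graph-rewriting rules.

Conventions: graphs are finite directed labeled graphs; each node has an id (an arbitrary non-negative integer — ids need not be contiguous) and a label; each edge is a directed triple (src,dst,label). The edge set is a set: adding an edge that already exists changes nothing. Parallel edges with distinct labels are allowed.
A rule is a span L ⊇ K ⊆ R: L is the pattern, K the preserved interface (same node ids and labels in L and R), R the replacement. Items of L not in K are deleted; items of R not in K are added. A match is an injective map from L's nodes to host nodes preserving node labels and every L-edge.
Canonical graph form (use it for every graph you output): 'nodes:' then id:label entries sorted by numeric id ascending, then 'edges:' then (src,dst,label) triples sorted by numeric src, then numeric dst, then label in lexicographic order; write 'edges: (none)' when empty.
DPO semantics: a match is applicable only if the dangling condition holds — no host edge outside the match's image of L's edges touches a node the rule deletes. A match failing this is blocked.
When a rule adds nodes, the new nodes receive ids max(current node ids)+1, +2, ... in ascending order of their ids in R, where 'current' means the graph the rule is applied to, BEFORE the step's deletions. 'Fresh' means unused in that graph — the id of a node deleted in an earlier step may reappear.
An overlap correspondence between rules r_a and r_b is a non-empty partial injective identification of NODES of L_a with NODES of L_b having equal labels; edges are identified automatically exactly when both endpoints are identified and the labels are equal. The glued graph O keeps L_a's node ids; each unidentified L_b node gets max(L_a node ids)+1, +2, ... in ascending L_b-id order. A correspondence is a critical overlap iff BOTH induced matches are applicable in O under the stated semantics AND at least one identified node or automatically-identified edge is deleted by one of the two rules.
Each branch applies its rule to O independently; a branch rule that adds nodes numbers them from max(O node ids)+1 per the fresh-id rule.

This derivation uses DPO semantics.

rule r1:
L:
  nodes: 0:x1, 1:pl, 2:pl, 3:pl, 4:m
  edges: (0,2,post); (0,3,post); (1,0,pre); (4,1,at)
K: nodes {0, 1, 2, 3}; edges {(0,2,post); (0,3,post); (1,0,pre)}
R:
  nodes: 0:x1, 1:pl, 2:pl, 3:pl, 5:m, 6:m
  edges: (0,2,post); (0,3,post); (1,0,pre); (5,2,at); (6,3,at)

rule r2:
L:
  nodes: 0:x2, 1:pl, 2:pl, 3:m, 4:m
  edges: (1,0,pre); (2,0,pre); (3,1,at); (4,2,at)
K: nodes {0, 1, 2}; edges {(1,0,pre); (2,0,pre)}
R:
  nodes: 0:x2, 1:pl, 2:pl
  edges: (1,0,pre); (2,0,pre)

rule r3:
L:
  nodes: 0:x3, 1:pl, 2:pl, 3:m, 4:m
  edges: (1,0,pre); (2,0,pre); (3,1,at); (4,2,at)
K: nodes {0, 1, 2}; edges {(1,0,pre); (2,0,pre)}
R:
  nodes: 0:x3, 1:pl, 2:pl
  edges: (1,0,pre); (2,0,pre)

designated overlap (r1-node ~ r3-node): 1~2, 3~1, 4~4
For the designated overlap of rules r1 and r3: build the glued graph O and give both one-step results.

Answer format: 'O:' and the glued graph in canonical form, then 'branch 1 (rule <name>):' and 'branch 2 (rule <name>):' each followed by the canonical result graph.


O:
nodes: 0:x1, 1:pl, 2:pl, 3:pl, 4:m, 5:x3, 6:m
edges: (0,2,post); (0,3,post); (1,0,pre); (1,5,pre); (3,5,pre); (4,1,at); (6,3,at)
branch 1 (rule r1):
nodes: 0:x1, 1:pl, 2:pl, 3:pl, 5:x3, 6:m, 7:m, 8:m
edges: (0,2,post); (0,3,post); (1,0,pre); (1,5,pre); (3,5,pre); (6,3,at); (7,2,at); (8,3,at)
branch 2 (rule r3):
nodes: 0:x1, 1:pl, 2:pl, 3:pl, 5:x3
edges: (0,2,post); (0,3,post); (1,0,pre); (1,5,pre); (3,5,pre)


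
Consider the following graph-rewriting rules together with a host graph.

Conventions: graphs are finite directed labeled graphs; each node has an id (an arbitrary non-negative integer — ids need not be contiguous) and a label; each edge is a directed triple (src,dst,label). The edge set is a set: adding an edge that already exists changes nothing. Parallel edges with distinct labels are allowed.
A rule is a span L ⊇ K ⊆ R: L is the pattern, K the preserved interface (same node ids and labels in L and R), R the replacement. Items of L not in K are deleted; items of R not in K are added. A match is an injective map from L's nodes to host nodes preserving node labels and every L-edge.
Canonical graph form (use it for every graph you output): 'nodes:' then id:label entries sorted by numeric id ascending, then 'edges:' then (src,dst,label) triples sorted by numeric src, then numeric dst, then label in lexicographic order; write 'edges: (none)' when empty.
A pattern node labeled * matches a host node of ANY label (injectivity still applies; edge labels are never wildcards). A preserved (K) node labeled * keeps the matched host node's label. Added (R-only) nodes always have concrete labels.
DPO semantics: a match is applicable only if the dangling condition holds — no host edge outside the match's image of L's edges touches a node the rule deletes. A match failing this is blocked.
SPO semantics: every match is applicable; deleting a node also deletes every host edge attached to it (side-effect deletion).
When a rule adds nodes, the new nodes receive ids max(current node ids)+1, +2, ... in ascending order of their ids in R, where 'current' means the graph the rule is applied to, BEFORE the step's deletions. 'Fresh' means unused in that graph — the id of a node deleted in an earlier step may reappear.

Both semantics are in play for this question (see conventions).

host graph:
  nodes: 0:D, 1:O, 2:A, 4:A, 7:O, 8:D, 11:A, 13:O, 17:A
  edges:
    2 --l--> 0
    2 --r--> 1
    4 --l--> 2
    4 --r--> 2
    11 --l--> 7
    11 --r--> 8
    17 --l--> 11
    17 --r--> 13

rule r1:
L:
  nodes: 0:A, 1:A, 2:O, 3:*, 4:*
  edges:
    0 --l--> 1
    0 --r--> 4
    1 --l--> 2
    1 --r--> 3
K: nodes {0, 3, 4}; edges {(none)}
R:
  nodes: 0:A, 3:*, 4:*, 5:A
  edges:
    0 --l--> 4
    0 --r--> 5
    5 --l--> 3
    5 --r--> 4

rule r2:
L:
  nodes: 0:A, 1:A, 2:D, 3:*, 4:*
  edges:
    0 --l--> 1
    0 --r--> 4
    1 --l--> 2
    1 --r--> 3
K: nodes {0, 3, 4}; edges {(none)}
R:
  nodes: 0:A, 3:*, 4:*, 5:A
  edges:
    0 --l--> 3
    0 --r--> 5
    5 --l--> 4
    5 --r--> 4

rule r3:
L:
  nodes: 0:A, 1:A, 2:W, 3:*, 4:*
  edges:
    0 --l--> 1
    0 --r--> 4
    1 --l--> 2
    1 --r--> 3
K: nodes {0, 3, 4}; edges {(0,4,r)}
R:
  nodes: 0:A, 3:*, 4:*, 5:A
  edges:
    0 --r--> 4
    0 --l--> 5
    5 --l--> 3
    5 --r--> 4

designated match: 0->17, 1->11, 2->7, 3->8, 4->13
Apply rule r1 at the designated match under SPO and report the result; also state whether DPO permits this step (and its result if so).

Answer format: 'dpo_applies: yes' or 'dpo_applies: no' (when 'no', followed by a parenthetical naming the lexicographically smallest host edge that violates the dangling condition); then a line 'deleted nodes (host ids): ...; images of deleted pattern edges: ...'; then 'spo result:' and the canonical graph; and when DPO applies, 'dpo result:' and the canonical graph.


dpo_applies: yes
deleted nodes (host ids): 7, 11; images of deleted pattern edges: (11,7,l); (11,8,r); (17,11,l); (17,13,r)
spo result:
nodes: 0:D, 1:O, 2:A, 4:A, 8:D, 13:O, 17:A, 18:A
edges: (2,0,l); (2,1,r); (4,2,l); (4,2,r); (17,13,l); (17,18,r); (18,8,l); (18,13,r)
dpo result:
nodes: 0:D, 1:O, 2:A, 4:A, 8:D, 13:O, 17:A, 18:A
edges: (2,0,l); (2,1,r); (4,2,l); (4,2,r); (17,13,l); (17,18,r); (18,8,l); (18,13,r)


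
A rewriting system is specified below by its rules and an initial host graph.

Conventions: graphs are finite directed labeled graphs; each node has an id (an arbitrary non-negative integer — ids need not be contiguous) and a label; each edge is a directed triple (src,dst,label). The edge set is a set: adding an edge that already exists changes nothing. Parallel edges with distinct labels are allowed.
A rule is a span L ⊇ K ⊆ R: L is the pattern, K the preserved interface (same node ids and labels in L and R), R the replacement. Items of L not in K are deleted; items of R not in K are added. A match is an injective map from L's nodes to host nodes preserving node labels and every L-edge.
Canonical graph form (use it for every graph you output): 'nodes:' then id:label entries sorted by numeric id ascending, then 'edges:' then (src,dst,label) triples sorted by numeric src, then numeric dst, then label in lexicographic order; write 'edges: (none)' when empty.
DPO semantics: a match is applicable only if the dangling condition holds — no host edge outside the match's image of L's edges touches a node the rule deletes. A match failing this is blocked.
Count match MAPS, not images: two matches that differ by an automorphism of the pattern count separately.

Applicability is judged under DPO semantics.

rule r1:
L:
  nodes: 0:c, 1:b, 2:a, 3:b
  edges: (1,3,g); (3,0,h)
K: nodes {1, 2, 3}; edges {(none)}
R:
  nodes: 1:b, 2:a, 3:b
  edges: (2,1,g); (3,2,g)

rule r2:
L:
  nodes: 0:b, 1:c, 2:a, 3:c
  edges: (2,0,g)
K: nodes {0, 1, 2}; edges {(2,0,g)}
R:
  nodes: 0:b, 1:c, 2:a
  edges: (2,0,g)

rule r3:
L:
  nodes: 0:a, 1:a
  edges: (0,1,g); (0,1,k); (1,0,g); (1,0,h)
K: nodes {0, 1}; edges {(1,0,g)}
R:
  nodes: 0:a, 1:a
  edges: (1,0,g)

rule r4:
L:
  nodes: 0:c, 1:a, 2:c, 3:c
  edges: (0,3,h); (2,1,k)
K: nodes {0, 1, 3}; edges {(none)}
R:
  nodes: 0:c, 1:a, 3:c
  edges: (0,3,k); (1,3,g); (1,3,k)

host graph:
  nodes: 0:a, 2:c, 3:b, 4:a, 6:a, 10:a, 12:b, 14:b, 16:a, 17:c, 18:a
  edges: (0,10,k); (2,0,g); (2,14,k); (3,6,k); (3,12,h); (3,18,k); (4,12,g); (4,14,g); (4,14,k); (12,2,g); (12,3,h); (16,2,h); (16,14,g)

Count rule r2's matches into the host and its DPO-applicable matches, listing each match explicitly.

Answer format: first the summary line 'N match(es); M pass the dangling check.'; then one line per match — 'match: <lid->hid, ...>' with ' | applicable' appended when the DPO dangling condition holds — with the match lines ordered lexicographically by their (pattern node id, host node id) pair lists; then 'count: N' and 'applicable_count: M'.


6 match(es); 3 pass the dangling check.
match: 0->12, 1->2, 2->4, 3->17 | applicable
match: 0->12, 1->17, 2->4, 3->2
match: 0->14, 1->2, 2->4, 3->17 | applicable
match: 0->14, 1->2, 2->16, 3->17 | applicable
match: 0->14, 1->17, 2->4, 3->2
match: 0->14, 1->17, 2->16, 3->2
count: 6
applicable_count: 3


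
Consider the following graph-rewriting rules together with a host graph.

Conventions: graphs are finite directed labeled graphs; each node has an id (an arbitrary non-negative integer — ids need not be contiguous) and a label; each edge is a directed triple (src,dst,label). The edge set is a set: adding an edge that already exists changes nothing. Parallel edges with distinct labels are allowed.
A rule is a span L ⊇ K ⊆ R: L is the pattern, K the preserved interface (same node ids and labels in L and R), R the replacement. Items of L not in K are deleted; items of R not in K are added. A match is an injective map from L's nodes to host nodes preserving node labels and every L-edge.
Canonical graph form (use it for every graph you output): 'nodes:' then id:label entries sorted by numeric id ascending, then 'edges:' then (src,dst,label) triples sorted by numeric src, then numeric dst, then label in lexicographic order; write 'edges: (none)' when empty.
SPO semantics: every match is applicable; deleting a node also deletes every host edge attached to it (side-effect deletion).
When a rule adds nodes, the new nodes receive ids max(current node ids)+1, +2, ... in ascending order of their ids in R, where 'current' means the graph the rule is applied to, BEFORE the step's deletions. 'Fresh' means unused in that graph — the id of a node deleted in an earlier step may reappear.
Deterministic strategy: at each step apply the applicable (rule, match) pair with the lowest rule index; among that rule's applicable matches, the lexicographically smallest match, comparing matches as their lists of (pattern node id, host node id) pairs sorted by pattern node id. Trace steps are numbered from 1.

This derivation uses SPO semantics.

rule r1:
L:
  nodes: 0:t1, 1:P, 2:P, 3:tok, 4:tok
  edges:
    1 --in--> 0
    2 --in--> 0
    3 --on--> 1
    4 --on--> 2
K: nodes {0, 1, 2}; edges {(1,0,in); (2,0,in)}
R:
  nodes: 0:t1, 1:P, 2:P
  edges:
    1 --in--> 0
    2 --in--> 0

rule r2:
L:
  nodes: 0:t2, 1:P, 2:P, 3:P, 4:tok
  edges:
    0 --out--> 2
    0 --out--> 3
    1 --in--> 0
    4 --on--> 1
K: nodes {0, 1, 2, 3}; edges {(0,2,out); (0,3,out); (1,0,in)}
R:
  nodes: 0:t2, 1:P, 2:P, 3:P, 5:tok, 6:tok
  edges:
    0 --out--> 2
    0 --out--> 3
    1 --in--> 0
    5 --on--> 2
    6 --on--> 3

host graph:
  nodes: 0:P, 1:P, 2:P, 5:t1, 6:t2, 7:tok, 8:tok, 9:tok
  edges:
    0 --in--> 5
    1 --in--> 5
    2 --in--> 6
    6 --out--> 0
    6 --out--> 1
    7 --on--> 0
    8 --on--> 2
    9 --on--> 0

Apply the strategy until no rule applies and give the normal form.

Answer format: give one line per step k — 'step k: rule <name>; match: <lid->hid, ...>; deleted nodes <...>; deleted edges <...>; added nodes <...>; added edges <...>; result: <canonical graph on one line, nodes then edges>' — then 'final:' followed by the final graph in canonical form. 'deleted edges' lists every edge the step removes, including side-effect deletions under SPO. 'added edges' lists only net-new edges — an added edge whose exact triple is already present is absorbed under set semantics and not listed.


step 1: rule r2; match: 0->6, 1->2, 2->0, 3->1, 4->8; deleted nodes 8; deleted edges (8,2,on); added nodes 10, 11; added edges (10,0,on); (11,1,on); result: nodes: 0:P, 1:P, 2:P, 5:t1, 6:t2, 7:tok, 9:tok, 10:tok, 11:tok edges: (0,5,in); (1,5,in); (2,6,in); (6,0,out); (6,1,out); (7,0,on); (9,0,on); (10,0,on); (11,1,on)
step 2: rule r1; match: 0->5, 1->0, 2->1, 3->7, 4->11; deleted nodes 7, 11; deleted edges (7,0,on); (11,1,on); added nodes (none); added edges (none); result: nodes: 0:P, 1:P, 2:P, 5:t1, 6:t2, 9:tok, 10:tok edges: (0,5,in); (1,5,in); (2,6,in); (6,0,out); (6,1,out); (9,0,on); (10,0,on)
final:
nodes: 0:P, 1:P, 2:P, 5:t1, 6:t2, 9:tok, 10:tok
edges: (0,5,in); (1,5,in); (2,6,in); (6,0,out); (6,1,out); (9,0,on); (10,0,on)
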